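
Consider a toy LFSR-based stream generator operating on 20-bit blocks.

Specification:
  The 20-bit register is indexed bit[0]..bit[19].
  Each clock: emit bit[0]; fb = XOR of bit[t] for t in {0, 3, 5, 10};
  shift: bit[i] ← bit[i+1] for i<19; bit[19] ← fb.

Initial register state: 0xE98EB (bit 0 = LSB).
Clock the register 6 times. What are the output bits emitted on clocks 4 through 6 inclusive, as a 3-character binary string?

reg_0 = 0xE98EB
clock 1: out=1, reg = 0xF4C75
clock 2: out=1, reg = 0xFA63A
clock 3: out=0, reg = 0xFD31D
clock 4: out=1, reg = 0x7E98E
clock 5: out=0, reg = 0xBF4C7
clock 6: out=1, reg = 0x5FA63

101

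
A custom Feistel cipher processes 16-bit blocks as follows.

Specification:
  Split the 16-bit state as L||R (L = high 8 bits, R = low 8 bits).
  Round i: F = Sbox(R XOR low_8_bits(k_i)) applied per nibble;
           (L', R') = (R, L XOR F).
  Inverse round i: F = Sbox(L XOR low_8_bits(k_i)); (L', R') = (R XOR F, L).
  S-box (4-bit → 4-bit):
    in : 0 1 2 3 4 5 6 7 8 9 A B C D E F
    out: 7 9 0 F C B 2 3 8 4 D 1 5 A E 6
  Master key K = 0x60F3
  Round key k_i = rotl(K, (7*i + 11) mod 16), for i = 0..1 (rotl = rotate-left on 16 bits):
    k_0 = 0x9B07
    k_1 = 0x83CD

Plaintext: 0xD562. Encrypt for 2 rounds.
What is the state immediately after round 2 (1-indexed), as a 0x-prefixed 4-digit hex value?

0xFE9D

s_0 = plaintext = 0xD562
s_1 = Round(s_0, k_0) = 0x62FE
s_2 = Round(s_1, k_1) = 0xFE9D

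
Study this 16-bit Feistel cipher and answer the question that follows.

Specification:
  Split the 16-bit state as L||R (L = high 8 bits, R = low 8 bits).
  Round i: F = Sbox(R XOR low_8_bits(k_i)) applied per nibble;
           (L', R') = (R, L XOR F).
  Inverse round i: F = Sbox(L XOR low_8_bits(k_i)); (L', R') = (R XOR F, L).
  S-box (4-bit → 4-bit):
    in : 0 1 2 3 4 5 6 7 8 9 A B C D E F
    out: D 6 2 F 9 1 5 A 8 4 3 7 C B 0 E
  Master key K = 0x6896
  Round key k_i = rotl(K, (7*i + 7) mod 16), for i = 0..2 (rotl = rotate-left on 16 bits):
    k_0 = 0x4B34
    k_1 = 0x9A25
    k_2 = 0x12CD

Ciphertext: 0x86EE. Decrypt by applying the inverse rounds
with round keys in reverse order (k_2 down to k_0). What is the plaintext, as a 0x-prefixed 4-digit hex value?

0x499A

s_0 = ciphertext = 0x86EE
s_1 = InvRound(s_0, k_2) = 0x7986
s_2 = InvRound(s_1, k_1) = 0x9A79
s_3 = InvRound(s_2, k_0) = 0x499A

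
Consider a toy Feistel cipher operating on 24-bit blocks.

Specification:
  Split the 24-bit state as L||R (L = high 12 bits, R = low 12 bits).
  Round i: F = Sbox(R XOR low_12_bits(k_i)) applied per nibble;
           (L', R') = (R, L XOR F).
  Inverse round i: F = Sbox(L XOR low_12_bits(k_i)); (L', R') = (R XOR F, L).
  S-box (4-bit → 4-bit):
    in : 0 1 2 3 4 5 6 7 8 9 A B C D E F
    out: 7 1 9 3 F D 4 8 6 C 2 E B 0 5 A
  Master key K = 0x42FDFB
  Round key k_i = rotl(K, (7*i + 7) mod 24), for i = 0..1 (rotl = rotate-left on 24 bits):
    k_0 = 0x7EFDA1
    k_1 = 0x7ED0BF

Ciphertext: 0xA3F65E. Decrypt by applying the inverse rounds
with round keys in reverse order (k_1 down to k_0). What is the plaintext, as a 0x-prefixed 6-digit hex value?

0x6F9439

s_0 = ciphertext = 0xA3F65E
s_1 = InvRound(s_0, k_1) = 0x439A3F
s_2 = InvRound(s_1, k_0) = 0x6F9439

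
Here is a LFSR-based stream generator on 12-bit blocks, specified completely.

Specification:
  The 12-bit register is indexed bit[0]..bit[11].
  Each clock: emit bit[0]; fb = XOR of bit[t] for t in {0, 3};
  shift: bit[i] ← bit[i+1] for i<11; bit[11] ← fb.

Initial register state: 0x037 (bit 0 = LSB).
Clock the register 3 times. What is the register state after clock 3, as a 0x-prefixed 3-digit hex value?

0x206

reg_0 = 0x037
clock 1: out=1, reg = 0x81B
clock 2: out=1, reg = 0x40D
clock 3: out=1, reg = 0x206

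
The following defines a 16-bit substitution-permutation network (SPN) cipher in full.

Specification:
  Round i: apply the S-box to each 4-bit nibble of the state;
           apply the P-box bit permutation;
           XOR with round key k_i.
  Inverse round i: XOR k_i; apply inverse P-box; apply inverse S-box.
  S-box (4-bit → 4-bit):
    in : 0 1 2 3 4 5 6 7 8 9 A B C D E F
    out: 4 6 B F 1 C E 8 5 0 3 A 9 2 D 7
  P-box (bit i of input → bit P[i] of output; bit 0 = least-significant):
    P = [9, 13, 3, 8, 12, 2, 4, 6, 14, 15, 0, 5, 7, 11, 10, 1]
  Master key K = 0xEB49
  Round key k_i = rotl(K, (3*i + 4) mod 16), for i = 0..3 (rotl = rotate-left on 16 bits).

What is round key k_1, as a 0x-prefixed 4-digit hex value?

K = 0xEB49
k_0 = rotl(K, (3*0+4) mod 16) = rotl(K, 4) = 0xB49E
k_1 = rotl(K, (3*1+4) mod 16) = rotl(K, 7) = 0xA4F5

0xA4F5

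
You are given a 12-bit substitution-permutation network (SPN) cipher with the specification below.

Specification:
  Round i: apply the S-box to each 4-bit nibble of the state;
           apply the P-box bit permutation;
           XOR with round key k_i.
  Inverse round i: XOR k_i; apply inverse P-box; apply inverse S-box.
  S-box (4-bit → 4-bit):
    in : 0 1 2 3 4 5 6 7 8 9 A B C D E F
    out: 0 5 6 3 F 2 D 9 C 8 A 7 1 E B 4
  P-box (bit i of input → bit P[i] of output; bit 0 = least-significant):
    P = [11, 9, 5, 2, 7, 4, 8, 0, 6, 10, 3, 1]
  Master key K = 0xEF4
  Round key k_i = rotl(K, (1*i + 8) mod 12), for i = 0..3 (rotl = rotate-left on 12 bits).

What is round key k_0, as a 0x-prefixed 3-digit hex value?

K = 0xEF4
k_0 = rotl(K, (1*0+8) mod 12) = rotl(K, 8) = 0x4EF

0x4EF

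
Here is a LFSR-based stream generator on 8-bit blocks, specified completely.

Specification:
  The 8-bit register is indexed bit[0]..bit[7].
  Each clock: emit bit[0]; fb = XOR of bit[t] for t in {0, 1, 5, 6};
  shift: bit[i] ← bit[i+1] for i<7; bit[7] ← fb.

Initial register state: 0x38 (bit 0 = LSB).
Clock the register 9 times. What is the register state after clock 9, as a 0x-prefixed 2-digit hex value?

0x64

reg_0 = 0x38
clock 1: out=0, reg = 0x9C
clock 2: out=0, reg = 0x4E
clock 3: out=0, reg = 0x27
clock 4: out=1, reg = 0x93
clock 5: out=1, reg = 0x49
clock 6: out=1, reg = 0x24
clock 7: out=0, reg = 0x92
clock 8: out=0, reg = 0xC9
clock 9: out=1, reg = 0x64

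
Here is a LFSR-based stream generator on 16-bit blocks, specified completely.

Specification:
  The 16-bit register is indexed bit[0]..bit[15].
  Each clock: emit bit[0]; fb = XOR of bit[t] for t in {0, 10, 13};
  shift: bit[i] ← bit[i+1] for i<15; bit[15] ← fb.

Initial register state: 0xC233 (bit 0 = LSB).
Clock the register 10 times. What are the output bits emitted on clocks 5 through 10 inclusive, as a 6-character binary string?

reg_0 = 0xC233
clock 1: out=1, reg = 0xE119
clock 2: out=1, reg = 0x708C
clock 3: out=0, reg = 0xB846
clock 4: out=0, reg = 0xDC23
clock 5: out=1, reg = 0x6E11
clock 6: out=1, reg = 0xB708
clock 7: out=0, reg = 0x5B84
clock 8: out=0, reg = 0x2DC2
clock 9: out=0, reg = 0x16E1
clock 10: out=1, reg = 0x0B70

110001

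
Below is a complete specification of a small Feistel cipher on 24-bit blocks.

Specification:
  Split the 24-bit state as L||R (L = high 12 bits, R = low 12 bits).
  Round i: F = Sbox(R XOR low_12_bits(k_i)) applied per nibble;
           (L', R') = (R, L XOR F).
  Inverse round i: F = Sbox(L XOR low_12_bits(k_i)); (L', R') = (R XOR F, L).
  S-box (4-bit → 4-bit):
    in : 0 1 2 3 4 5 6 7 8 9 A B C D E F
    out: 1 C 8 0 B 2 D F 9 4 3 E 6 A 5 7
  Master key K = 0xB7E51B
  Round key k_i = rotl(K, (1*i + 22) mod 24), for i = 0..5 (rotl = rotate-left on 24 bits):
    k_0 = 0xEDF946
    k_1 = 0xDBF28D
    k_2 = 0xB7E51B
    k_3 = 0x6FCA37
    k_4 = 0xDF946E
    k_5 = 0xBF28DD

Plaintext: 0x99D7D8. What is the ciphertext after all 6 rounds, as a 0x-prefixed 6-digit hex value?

0xB7F622

s_0 = plaintext = 0x99D7D8
s_1 = Round(s_0, k_0) = 0x7D8CD8
s_2 = Round(s_1, k_1) = 0xCD82FA
s_3 = Round(s_2, k_2) = 0x2FA384
s_4 = Round(s_3, k_3) = 0x38461A
s_5 = Round(s_4, k_4) = 0x61AB7F
s_6 = Round(s_5, k_5) = 0xB7F622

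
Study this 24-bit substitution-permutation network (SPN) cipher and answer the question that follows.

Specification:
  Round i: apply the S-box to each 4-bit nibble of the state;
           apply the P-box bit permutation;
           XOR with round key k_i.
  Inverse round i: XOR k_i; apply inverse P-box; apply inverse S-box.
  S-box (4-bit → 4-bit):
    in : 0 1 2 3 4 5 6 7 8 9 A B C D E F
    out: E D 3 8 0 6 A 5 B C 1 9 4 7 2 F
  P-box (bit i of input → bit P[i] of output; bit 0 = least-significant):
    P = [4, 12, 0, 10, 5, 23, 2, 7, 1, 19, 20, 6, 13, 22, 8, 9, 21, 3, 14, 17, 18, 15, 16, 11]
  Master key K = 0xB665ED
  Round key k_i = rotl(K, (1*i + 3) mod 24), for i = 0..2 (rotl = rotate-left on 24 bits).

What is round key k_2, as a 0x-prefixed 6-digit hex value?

K = 0xB665ED
k_0 = rotl(K, (1*0+3) mod 24) = rotl(K, 3) = 0xB32F6D
k_1 = rotl(K, (1*1+3) mod 24) = rotl(K, 4) = 0x665EDB
k_2 = rotl(K, (1*2+3) mod 24) = rotl(K, 5) = 0xCCBDB6

0xCCBDB6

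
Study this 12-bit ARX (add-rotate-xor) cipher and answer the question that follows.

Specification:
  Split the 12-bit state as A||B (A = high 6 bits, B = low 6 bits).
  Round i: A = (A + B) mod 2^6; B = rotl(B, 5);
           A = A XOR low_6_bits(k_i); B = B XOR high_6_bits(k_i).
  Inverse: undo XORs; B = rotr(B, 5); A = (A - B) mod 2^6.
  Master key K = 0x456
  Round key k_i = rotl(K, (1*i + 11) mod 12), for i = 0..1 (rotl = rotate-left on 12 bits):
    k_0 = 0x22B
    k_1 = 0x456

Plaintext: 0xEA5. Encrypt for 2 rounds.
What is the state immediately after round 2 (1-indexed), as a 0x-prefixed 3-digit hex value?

0xE0C

s_0 = plaintext = 0xEA5
s_1 = Round(s_0, k_0) = 0xD3A
s_2 = Round(s_1, k_1) = 0xE0C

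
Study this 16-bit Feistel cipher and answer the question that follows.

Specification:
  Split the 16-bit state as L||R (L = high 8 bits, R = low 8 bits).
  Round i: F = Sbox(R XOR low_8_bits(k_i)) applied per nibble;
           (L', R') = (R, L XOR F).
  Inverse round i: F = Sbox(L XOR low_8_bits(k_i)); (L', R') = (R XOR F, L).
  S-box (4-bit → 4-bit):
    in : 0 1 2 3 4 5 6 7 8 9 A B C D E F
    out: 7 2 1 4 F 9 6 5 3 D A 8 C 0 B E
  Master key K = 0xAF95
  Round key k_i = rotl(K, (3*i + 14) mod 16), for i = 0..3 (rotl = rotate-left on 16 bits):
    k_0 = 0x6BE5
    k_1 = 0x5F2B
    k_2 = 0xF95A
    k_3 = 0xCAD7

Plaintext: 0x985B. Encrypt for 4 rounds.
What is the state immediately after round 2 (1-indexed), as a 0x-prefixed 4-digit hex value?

0x1318

s_0 = plaintext = 0x985B
s_1 = Round(s_0, k_0) = 0x5B13
s_2 = Round(s_1, k_1) = 0x1318
s_3 = Round(s_2, k_2) = 0x18E2
s_4 = Round(s_3, k_3) = 0xE251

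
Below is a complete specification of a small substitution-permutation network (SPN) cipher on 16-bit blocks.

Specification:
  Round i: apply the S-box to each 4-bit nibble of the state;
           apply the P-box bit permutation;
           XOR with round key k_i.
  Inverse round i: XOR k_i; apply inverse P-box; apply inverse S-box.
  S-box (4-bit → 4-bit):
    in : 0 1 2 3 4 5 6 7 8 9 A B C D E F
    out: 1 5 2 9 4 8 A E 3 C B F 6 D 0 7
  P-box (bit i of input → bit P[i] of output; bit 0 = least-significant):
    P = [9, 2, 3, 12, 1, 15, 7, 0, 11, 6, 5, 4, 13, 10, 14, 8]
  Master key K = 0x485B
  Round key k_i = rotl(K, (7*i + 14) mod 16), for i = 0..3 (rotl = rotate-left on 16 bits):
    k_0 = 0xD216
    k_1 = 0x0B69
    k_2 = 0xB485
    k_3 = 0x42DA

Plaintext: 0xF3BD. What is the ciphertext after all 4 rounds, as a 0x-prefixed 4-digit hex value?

s_0 = plaintext = 0xF3BD
s_1 = Round(s_0, k_0) = 0x2C8D
s_2 = Round(s_1, k_1) = 0x9D03
s_3 = Round(s_2, k_2) = 0xEFB7
s_4 = Round(s_3, k_3) = 0xDA35

0xDA35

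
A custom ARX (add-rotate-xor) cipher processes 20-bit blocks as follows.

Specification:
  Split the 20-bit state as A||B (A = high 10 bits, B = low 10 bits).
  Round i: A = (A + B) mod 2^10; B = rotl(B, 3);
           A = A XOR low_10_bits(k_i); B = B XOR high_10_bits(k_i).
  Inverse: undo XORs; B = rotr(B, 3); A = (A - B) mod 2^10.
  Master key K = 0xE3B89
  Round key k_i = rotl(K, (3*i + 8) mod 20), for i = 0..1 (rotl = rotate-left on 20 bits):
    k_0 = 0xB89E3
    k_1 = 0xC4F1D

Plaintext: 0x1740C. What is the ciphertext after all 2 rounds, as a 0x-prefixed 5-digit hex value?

0xC4706

s_0 = plaintext = 0x1740C
s_1 = Round(s_0, k_0) = 0x62A82
s_2 = Round(s_1, k_1) = 0xC4706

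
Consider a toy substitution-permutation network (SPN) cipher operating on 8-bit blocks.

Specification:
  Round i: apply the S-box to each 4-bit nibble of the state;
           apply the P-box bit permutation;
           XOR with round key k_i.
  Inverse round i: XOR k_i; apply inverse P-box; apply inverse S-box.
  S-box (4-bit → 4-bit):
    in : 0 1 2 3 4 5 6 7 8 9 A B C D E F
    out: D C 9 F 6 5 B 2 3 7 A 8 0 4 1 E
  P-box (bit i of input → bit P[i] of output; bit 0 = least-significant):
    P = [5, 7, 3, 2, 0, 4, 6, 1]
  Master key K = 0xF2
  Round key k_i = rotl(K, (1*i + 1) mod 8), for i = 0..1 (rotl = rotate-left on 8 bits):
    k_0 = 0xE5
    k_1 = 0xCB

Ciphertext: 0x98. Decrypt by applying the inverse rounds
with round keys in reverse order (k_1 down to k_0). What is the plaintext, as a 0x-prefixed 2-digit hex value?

0x94

s_0 = ciphertext = 0x98
s_1 = InvRound(s_0, k_1) = 0x3C
s_2 = InvRound(s_1, k_0) = 0x94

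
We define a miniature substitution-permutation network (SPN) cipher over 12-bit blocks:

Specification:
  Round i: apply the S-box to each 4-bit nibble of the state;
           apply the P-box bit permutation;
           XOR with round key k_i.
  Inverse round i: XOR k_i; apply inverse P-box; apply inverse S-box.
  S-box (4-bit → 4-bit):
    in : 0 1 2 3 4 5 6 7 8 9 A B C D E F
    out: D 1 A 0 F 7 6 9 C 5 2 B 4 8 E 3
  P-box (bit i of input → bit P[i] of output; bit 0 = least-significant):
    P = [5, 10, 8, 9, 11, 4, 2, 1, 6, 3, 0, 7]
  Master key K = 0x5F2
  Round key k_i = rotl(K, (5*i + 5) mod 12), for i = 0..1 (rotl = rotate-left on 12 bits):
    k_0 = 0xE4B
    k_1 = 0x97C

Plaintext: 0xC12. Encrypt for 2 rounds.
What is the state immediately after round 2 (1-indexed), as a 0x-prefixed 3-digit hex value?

0x5AB

s_0 = plaintext = 0xC12
s_1 = Round(s_0, k_0) = 0x04A
s_2 = Round(s_1, k_1) = 0x5AB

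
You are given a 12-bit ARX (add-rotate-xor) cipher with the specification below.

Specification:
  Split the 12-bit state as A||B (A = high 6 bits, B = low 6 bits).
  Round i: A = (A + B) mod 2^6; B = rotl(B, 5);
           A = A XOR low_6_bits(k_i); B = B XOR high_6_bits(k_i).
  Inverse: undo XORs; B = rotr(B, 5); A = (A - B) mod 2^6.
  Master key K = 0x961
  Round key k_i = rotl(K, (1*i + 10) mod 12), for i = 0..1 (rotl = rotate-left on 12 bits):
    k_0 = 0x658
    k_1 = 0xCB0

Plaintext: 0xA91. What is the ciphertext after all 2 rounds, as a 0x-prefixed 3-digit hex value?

0x90A

s_0 = plaintext = 0xA91
s_1 = Round(s_0, k_0) = 0x8F1
s_2 = Round(s_1, k_1) = 0x90A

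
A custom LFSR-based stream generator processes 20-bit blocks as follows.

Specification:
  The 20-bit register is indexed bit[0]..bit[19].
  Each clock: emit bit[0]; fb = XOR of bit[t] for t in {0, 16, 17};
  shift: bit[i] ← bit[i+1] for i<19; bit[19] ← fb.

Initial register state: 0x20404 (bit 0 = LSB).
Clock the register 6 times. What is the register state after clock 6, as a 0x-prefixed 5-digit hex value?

0x3C810

reg_0 = 0x20404
clock 1: out=0, reg = 0x90202
clock 2: out=0, reg = 0xC8101
clock 3: out=1, reg = 0xE4080
clock 4: out=0, reg = 0xF2040
clock 5: out=0, reg = 0x79020
clock 6: out=0, reg = 0x3C810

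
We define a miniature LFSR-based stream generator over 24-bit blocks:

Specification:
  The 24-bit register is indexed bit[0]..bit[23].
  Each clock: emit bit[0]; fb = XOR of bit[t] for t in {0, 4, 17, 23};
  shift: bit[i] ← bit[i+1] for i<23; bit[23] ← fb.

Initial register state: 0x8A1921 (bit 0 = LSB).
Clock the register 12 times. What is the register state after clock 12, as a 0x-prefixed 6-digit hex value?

reg_0 = 0x8A1921
clock 1: out=1, reg = 0xC50C90
clock 2: out=0, reg = 0x628648
clock 3: out=0, reg = 0xB14324
clock 4: out=0, reg = 0xD8A192
clock 5: out=0, reg = 0x6C50C9
clock 6: out=1, reg = 0xB62864
clock 7: out=0, reg = 0x5B1432
clock 8: out=0, reg = 0x2D8A19
clock 9: out=1, reg = 0x16C50C
clock 10: out=0, reg = 0x8B6286
clock 11: out=0, reg = 0x45B143
clock 12: out=1, reg = 0xA2D8A1

0xA2D8A1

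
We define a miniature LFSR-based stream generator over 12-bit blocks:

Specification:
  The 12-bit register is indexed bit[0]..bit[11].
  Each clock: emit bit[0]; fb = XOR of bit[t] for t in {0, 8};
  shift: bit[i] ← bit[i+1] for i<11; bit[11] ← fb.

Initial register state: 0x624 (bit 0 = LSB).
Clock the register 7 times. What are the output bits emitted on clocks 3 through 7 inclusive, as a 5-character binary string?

10010

reg_0 = 0x624
clock 1: out=0, reg = 0x312
clock 2: out=0, reg = 0x989
clock 3: out=1, reg = 0x4C4
clock 4: out=0, reg = 0x262
clock 5: out=0, reg = 0x131
clock 6: out=1, reg = 0x098
clock 7: out=0, reg = 0x04C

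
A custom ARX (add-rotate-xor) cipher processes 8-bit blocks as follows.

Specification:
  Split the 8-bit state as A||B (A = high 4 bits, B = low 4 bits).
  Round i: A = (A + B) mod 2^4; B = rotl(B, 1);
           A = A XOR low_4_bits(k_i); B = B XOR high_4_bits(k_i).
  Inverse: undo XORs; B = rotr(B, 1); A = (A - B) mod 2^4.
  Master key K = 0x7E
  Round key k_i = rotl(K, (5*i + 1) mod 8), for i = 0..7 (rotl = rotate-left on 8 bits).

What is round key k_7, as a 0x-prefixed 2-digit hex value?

0xE7

K = 0x7E
k_0 = rotl(K, (5*0+1) mod 8) = rotl(K, 1) = 0xFC
k_1 = rotl(K, (5*1+1) mod 8) = rotl(K, 6) = 0x9F
k_2 = rotl(K, (5*2+1) mod 8) = rotl(K, 3) = 0xF3
k_3 = rotl(K, (5*3+1) mod 8) = rotl(K, 0) = 0x7E
k_4 = rotl(K, (5*4+1) mod 8) = rotl(K, 5) = 0xCF
k_5 = rotl(K, (5*5+1) mod 8) = rotl(K, 2) = 0xF9
k_6 = rotl(K, (5*6+1) mod 8) = rotl(K, 7) = 0x3F
k_7 = rotl(K, (5*7+1) mod 8) = rotl(K, 4) = 0xE7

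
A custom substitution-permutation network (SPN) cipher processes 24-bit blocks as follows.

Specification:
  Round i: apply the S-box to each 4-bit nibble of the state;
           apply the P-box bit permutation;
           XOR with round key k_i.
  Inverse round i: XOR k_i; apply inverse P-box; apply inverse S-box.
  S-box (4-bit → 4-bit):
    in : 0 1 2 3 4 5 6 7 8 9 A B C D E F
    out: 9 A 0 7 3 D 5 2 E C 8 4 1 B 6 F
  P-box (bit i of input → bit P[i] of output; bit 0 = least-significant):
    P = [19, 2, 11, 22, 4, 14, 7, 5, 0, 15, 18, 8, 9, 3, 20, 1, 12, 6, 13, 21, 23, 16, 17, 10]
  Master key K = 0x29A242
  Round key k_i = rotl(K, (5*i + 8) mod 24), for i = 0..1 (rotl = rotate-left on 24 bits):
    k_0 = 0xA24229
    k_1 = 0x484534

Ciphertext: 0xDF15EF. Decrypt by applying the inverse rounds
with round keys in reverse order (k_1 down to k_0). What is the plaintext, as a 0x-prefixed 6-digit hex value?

0x528342

s_0 = ciphertext = 0xDF15EF
s_1 = InvRound(s_0, k_1) = 0x348632
s_2 = InvRound(s_1, k_0) = 0x528342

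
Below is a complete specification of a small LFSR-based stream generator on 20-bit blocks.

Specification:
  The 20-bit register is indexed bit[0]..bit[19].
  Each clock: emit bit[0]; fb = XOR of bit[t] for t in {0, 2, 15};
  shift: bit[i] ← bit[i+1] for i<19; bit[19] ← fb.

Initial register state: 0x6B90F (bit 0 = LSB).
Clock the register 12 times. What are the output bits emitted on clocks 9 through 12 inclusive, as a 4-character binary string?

reg_0 = 0x6B90F
clock 1: out=1, reg = 0xB5C87
clock 2: out=1, reg = 0x5AE43
clock 3: out=1, reg = 0x2D721
clock 4: out=1, reg = 0x16B90
clock 5: out=0, reg = 0x0B5C8
clock 6: out=0, reg = 0x85AE4
clock 7: out=0, reg = 0xC2D72
clock 8: out=0, reg = 0x616B9
clock 9: out=1, reg = 0xB0B5C
clock 10: out=0, reg = 0xD85AE
clock 11: out=0, reg = 0x6C2D7
clock 12: out=1, reg = 0xB616B

1001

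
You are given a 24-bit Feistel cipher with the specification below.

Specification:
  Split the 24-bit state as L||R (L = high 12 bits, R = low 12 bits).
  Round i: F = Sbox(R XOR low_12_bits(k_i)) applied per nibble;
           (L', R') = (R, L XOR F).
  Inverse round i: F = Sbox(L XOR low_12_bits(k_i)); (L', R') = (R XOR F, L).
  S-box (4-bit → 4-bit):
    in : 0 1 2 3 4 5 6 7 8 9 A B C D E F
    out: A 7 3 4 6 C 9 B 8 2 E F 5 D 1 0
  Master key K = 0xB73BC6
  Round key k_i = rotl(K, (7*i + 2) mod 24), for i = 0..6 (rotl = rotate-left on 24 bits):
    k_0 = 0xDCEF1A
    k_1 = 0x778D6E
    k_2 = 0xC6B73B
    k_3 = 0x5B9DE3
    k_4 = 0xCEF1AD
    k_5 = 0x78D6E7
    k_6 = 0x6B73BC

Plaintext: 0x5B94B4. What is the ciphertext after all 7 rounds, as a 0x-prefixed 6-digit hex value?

0x36D9B2

s_0 = plaintext = 0x5B94B4
s_1 = Round(s_0, k_0) = 0x4B4A58
s_2 = Round(s_1, k_1) = 0xA58FFD
s_3 = Round(s_2, k_2) = 0xFFD201
s_4 = Round(s_3, k_3) = 0x201FEE
s_5 = Round(s_4, k_4) = 0xFEE365
s_6 = Round(s_5, k_5) = 0x36536D
s_7 = Round(s_6, k_6) = 0x36D9B2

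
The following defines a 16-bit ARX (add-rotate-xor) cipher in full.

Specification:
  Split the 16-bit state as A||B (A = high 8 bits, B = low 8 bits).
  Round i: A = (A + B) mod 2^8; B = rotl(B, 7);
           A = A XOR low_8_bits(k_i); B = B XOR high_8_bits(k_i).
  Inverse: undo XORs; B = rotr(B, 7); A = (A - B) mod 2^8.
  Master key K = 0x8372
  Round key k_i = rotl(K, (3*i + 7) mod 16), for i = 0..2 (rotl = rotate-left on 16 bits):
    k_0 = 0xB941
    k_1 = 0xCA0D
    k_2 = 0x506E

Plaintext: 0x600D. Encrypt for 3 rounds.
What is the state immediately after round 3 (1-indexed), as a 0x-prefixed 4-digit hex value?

0xD5FA

s_0 = plaintext = 0x600D
s_1 = Round(s_0, k_0) = 0x2C3F
s_2 = Round(s_1, k_1) = 0x6655
s_3 = Round(s_2, k_2) = 0xD5FA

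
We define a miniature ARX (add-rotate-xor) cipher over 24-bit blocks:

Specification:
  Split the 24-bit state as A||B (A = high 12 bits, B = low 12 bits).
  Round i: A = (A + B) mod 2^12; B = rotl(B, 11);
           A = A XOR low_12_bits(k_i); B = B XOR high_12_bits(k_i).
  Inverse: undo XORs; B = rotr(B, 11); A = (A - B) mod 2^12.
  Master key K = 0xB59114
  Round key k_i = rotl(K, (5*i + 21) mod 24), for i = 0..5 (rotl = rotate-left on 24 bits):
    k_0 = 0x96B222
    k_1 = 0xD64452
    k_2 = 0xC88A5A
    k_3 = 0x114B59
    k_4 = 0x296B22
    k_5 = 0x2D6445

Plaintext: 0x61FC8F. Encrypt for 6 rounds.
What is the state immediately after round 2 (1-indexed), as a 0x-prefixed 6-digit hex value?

s_0 = plaintext = 0x61FC8F
s_1 = Round(s_0, k_0) = 0x08C72C
s_2 = Round(s_1, k_1) = 0x3EAEF2
s_3 = Round(s_2, k_2) = 0x886BF1
s_4 = Round(s_3, k_3) = 0xF2ECEC
s_5 = Round(s_4, k_4) = 0x7384E0
s_6 = Round(s_5, k_5) = 0x85D0A6

0x3EAEF2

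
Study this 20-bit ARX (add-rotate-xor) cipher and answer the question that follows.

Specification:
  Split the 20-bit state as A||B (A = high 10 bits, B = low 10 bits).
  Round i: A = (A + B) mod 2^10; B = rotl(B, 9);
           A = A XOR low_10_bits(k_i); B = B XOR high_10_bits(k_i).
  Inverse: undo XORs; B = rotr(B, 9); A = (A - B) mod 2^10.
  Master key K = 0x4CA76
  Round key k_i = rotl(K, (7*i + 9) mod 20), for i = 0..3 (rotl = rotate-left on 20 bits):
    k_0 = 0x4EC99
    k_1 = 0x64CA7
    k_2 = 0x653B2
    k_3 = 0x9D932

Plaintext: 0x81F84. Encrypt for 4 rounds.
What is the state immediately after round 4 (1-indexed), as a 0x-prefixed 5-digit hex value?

0xAF947

s_0 = plaintext = 0x81F84
s_1 = Round(s_0, k_0) = 0x448F9
s_2 = Round(s_1, k_1) = 0xAB3EF
s_3 = Round(s_2, k_2) = 0x4A663
s_4 = Round(s_3, k_3) = 0xAF947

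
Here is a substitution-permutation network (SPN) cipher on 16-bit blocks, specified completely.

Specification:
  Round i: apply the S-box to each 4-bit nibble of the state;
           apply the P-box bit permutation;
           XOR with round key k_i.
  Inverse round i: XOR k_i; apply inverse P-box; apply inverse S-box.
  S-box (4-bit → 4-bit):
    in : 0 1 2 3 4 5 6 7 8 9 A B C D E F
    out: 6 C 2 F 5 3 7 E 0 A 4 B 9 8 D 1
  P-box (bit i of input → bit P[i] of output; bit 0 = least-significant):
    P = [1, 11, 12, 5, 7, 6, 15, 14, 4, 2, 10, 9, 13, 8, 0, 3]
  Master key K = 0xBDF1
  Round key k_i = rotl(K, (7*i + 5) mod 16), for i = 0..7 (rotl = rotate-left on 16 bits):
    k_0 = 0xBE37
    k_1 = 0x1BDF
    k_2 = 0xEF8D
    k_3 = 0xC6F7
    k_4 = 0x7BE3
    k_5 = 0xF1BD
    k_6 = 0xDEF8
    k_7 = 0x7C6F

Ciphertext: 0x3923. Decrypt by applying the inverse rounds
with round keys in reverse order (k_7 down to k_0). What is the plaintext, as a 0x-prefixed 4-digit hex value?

0xC4D5

s_0 = ciphertext = 0x3923
s_1 = InvRound(s_0, k_7) = 0x9098
s_2 = InvRound(s_1, k_6) = 0x8199
s_3 = InvRound(s_2, k_5) = 0xF2D1
s_4 = InvRound(s_3, k_4) = 0x2FAB
s_5 = InvRound(s_4, k_3) = 0xB572
s_6 = InvRound(s_5, k_2) = 0x1BB3
s_7 = InvRound(s_6, k_1) = 0xD22D
s_8 = InvRound(s_7, k_0) = 0xC4D5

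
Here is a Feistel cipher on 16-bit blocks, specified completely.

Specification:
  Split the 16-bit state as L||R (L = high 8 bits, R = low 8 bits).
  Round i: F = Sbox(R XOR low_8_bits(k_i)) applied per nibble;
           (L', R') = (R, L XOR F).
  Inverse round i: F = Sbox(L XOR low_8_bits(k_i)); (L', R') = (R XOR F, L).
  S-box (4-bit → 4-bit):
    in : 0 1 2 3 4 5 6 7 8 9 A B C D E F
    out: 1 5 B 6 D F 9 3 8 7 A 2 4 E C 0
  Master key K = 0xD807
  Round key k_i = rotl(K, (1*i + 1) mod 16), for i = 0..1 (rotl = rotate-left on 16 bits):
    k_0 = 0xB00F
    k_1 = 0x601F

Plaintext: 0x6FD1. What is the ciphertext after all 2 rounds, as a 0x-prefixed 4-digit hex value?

s_0 = plaintext = 0x6FD1
s_1 = Round(s_0, k_0) = 0xD183
s_2 = Round(s_1, k_1) = 0x83A5

0x83A5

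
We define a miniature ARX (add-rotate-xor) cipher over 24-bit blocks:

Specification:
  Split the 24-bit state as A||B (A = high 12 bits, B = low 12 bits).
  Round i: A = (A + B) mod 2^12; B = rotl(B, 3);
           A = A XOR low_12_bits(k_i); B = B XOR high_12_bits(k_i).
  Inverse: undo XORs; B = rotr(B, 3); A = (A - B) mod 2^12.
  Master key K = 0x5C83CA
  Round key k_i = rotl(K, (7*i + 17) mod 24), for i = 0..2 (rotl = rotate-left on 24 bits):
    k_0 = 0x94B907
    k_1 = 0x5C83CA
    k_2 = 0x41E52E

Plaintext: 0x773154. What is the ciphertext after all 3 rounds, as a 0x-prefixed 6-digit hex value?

0x5DC093

s_0 = plaintext = 0x773154
s_1 = Round(s_0, k_0) = 0x1C03EB
s_2 = Round(s_1, k_1) = 0x661A91
s_3 = Round(s_2, k_2) = 0x5DC093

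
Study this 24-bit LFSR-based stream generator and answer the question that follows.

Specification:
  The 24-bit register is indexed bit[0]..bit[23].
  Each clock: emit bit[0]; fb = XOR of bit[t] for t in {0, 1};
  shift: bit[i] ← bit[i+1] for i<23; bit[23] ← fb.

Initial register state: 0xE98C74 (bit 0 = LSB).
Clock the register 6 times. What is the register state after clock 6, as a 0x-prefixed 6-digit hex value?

0x3BA631

reg_0 = 0xE98C74
clock 1: out=0, reg = 0x74C63A
clock 2: out=0, reg = 0xBA631D
clock 3: out=1, reg = 0xDD318E
clock 4: out=0, reg = 0xEE98C7
clock 5: out=1, reg = 0x774C63
clock 6: out=1, reg = 0x3BA631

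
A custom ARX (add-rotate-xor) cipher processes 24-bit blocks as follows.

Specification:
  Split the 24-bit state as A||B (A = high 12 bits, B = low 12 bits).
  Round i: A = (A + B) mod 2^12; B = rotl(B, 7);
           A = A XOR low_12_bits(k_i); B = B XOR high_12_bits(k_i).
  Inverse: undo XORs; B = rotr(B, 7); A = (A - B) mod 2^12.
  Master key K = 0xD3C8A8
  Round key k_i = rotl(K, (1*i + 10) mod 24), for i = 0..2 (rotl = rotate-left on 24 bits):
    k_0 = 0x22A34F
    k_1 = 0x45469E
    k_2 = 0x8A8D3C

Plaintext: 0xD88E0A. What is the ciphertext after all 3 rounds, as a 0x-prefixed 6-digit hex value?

s_0 = plaintext = 0xD88E0A
s_1 = Round(s_0, k_0) = 0x8DD75A
s_2 = Round(s_1, k_1) = 0x6A996E
s_3 = Round(s_2, k_2) = 0xD2BFE3

0xD2BFE3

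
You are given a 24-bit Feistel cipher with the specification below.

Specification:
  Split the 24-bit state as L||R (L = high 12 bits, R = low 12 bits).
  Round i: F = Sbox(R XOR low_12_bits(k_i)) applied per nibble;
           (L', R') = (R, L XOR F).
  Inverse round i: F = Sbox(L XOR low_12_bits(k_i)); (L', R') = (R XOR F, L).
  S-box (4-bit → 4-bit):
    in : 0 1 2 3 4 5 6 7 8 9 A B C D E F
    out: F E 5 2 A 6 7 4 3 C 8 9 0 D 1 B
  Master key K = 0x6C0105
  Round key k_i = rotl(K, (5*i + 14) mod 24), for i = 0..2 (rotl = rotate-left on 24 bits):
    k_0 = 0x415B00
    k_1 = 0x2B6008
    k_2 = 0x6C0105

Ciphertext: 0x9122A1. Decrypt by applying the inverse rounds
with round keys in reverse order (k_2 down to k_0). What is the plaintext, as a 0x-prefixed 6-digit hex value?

s_0 = ciphertext = 0x9122A1
s_1 = InvRound(s_0, k_2) = 0x145912
s_2 = InvRound(s_1, k_1) = 0x7BF145
s_3 = InvRound(s_2, k_0) = 0x1DE7BF

0x1DE7BF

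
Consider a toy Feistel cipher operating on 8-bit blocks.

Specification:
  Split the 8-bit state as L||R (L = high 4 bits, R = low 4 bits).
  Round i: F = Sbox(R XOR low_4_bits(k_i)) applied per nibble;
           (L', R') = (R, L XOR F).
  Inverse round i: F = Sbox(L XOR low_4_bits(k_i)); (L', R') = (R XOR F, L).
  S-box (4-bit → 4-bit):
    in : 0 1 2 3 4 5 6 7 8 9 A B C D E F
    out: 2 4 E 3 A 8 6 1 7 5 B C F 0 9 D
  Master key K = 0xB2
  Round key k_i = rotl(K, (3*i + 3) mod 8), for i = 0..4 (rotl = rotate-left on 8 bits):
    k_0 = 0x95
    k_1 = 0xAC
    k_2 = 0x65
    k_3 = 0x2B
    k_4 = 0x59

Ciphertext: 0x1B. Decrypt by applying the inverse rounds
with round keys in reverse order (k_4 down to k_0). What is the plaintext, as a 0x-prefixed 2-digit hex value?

s_0 = ciphertext = 0x1B
s_1 = InvRound(s_0, k_4) = 0xC1
s_2 = InvRound(s_1, k_3) = 0x0C
s_3 = InvRound(s_2, k_2) = 0x40
s_4 = InvRound(s_3, k_1) = 0x74
s_5 = InvRound(s_4, k_0) = 0xA7

0xA7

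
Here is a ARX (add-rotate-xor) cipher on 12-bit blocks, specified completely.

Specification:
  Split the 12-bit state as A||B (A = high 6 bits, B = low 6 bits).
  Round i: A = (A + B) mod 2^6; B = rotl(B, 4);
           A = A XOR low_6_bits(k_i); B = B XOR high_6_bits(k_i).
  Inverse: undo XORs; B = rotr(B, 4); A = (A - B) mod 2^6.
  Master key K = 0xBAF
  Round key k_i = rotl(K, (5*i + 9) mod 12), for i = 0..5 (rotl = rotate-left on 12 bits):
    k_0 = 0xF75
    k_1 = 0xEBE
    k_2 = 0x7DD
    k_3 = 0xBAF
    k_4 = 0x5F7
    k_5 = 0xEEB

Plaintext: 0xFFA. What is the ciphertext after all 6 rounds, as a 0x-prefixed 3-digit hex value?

s_0 = plaintext = 0xFFA
s_1 = Round(s_0, k_0) = 0x313
s_2 = Round(s_1, k_1) = 0x84E
s_3 = Round(s_2, k_2) = 0xCBC
s_4 = Round(s_3, k_3) = 0x061
s_5 = Round(s_4, k_4) = 0x54F
s_6 = Round(s_5, k_5) = 0x3C8

0x3C8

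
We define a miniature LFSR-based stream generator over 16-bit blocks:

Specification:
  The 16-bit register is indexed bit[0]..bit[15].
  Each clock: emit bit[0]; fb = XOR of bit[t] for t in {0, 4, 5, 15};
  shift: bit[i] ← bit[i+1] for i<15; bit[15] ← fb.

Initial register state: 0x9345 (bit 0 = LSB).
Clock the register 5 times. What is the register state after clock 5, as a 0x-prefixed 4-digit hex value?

reg_0 = 0x9345
clock 1: out=1, reg = 0x49A2
clock 2: out=0, reg = 0xA4D1
clock 3: out=1, reg = 0xD268
clock 4: out=0, reg = 0x6934
clock 5: out=0, reg = 0x349A

0x349A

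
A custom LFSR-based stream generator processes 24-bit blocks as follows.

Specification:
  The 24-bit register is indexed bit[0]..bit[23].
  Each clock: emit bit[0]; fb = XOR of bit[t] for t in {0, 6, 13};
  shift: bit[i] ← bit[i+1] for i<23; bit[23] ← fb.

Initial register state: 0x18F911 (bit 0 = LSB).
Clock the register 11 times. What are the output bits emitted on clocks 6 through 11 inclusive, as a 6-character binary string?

000100

reg_0 = 0x18F911
clock 1: out=1, reg = 0x0C7C88
clock 2: out=0, reg = 0x863E44
clock 3: out=0, reg = 0x431F22
clock 4: out=0, reg = 0x218F91
clock 5: out=1, reg = 0x90C7C8
clock 6: out=0, reg = 0xC863E4
clock 7: out=0, reg = 0x6431F2
clock 8: out=0, reg = 0x3218F9
clock 9: out=1, reg = 0x190C7C
clock 10: out=0, reg = 0x8C863E
clock 11: out=0, reg = 0x46431F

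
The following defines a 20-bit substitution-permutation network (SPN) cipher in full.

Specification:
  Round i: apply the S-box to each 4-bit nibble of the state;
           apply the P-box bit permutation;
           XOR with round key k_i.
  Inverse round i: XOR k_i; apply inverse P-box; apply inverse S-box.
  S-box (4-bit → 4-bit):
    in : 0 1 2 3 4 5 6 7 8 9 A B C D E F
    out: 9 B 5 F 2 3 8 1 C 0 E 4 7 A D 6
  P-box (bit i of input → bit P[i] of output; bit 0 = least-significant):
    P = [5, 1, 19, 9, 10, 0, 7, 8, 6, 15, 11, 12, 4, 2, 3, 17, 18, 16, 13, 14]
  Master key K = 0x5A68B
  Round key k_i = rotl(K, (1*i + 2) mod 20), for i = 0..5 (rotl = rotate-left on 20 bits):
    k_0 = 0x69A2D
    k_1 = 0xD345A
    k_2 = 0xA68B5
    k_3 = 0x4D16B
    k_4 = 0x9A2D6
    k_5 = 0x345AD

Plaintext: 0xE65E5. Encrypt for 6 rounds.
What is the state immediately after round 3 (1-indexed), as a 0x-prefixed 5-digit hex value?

s_0 = plaintext = 0xE65E5
s_1 = Round(s_0, k_0) = 0x07FCF
s_2 = Round(s_1, k_1) = 0x1F8C9
s_3 = Round(s_2, k_2) = 0xF3438
s_4 = Round(s_3, k_3) = 0xF76F6
s_5 = Round(s_4, k_4) = 0x89047
s_6 = Round(s_5, k_5) = 0x335CC

0xF3438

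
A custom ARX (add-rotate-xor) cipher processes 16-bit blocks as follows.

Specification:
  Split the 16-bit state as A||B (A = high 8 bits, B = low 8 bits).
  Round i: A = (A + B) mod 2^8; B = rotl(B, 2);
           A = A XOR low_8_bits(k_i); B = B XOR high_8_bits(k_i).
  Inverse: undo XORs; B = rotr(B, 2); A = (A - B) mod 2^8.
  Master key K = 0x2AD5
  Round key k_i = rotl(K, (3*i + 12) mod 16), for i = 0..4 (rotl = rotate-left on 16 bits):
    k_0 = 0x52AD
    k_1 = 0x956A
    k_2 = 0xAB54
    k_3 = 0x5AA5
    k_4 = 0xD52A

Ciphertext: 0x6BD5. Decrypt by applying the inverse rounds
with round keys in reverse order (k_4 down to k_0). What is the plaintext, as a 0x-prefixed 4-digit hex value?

0x0D39

s_0 = ciphertext = 0x6BD5
s_1 = InvRound(s_0, k_4) = 0x4100
s_2 = InvRound(s_1, k_3) = 0x4E96
s_3 = InvRound(s_2, k_2) = 0xCB4F
s_4 = InvRound(s_3, k_1) = 0xEBB6
s_5 = InvRound(s_4, k_0) = 0x0D39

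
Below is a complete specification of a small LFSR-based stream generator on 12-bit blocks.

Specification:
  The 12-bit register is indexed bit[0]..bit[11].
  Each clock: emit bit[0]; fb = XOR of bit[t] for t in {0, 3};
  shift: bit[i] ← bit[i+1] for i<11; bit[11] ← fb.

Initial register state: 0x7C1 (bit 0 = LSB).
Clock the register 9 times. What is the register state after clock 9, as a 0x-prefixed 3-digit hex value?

reg_0 = 0x7C1
clock 1: out=1, reg = 0xBE0
clock 2: out=0, reg = 0x5F0
clock 3: out=0, reg = 0x2F8
clock 4: out=0, reg = 0x97C
clock 5: out=0, reg = 0xCBE
clock 6: out=0, reg = 0xE5F
clock 7: out=1, reg = 0x72F
clock 8: out=1, reg = 0x397
clock 9: out=1, reg = 0x9CB

0x9CB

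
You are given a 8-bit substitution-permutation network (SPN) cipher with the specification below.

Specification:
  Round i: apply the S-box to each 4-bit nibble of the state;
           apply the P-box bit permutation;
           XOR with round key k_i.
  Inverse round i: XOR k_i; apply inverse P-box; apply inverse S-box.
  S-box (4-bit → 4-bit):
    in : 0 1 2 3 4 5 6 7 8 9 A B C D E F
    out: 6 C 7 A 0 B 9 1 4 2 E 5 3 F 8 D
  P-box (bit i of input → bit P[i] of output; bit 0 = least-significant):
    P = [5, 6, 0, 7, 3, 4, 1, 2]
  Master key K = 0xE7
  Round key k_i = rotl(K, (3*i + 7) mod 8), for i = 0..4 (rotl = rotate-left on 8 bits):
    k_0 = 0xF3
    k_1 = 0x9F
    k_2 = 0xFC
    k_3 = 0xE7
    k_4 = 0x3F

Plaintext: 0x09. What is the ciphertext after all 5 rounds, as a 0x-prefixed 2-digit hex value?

0x5E

s_0 = plaintext = 0x09
s_1 = Round(s_0, k_0) = 0xA1
s_2 = Round(s_1, k_1) = 0x08
s_3 = Round(s_2, k_2) = 0xEF
s_4 = Round(s_3, k_3) = 0x42
s_5 = Round(s_4, k_4) = 0x5E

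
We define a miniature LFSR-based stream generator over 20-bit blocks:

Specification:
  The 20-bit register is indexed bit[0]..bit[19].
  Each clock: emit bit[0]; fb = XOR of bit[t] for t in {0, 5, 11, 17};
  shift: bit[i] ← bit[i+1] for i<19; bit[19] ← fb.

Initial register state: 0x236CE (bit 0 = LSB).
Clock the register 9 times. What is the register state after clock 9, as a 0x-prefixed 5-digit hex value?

0x8391B

reg_0 = 0x236CE
clock 1: out=0, reg = 0x91B67
clock 2: out=1, reg = 0xC8DB3
clock 3: out=1, reg = 0xE46D9
clock 4: out=1, reg = 0x7236C
clock 5: out=0, reg = 0x391B6
clock 6: out=0, reg = 0x1C8DB
clock 7: out=1, reg = 0x0E46D
clock 8: out=1, reg = 0x07236
clock 9: out=0, reg = 0x8391B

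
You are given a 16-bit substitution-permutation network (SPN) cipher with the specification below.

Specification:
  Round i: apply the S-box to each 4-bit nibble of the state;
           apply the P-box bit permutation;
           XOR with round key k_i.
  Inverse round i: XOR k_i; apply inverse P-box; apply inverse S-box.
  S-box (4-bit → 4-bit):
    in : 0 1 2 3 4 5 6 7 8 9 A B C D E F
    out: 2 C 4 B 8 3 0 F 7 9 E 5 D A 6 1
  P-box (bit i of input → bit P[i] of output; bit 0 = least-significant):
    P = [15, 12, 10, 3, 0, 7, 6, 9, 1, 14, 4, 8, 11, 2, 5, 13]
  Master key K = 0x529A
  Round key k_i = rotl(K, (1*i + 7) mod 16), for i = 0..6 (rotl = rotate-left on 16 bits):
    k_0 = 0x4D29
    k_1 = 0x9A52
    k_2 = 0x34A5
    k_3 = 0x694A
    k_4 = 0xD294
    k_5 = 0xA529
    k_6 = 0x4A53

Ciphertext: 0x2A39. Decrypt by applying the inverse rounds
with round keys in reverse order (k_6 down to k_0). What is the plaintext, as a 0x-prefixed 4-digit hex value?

s_0 = ciphertext = 0x2A39
s_1 = InvRound(s_0, k_6) = 0x1524
s_2 = InvRound(s_1, k_5) = 0xD6F3
s_3 = InvRound(s_2, k_4) = 0xEFB2
s_4 = InvRound(s_3, k_3) = 0x22AC
s_5 = InvRound(s_4, k_2) = 0x669A
s_6 = InvRound(s_5, k_1) = 0x90E7
s_7 = InvRound(s_6, k_0) = 0x53E7

0x53E7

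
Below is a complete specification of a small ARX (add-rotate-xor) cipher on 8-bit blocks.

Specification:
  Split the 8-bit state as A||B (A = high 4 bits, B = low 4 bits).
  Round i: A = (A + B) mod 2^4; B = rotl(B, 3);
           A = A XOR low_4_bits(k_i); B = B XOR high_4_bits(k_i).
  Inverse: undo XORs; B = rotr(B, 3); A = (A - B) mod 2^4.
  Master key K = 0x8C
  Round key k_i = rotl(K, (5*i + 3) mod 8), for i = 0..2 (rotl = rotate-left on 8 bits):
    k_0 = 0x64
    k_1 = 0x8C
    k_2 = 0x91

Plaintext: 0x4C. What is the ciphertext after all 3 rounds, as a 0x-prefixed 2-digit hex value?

s_0 = plaintext = 0x4C
s_1 = Round(s_0, k_0) = 0x40
s_2 = Round(s_1, k_1) = 0x88
s_3 = Round(s_2, k_2) = 0x1D

0x1D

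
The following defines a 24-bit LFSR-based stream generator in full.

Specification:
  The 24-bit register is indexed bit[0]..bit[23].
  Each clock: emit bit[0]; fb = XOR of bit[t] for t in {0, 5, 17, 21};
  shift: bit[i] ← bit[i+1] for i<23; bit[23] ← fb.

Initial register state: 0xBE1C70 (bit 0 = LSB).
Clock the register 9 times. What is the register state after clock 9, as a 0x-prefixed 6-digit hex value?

reg_0 = 0xBE1C70
clock 1: out=0, reg = 0xDF0E38
clock 2: out=0, reg = 0x6F871C
clock 3: out=0, reg = 0x37C38E
clock 4: out=0, reg = 0x1BE1C7
clock 5: out=1, reg = 0x0DF0E3
clock 6: out=1, reg = 0x06F871
clock 7: out=1, reg = 0x837C38
clock 8: out=0, reg = 0x41BE1C
clock 9: out=0, reg = 0x20DF0E

0x20DF0E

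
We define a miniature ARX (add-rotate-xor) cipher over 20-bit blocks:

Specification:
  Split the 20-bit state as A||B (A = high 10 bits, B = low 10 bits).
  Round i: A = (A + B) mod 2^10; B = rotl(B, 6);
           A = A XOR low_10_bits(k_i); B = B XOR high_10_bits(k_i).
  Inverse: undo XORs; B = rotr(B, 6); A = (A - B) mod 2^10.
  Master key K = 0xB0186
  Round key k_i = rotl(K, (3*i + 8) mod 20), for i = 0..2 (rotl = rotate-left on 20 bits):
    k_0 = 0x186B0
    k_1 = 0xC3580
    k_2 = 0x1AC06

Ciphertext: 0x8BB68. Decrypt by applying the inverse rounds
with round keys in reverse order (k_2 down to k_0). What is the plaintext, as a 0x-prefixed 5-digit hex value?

0x00FDD

s_0 = ciphertext = 0x8BB68
s_1 = InvRound(s_0, k_2) = 0x7B03C
s_2 = InvRound(s_1, k_1) = 0x5431C
s_3 = InvRound(s_2, k_0) = 0x00FDD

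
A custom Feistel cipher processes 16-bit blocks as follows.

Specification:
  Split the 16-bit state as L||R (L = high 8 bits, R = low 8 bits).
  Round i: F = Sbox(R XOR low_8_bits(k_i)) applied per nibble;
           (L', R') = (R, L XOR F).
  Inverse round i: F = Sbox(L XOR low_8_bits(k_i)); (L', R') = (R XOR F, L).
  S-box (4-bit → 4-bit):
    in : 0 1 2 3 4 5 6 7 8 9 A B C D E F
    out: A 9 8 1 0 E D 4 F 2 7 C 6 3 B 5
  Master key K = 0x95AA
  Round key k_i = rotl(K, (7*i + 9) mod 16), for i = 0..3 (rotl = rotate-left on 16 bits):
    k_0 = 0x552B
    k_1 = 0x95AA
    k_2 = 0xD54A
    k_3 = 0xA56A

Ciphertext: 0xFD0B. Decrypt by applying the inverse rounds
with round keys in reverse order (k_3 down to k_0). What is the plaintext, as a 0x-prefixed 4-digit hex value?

s_0 = ciphertext = 0xFD0B
s_1 = InvRound(s_0, k_3) = 0x2FFD
s_2 = InvRound(s_1, k_2) = 0x232F
s_3 = InvRound(s_2, k_1) = 0xDD23
s_4 = InvRound(s_3, k_0) = 0x7EDD

0x7EDD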